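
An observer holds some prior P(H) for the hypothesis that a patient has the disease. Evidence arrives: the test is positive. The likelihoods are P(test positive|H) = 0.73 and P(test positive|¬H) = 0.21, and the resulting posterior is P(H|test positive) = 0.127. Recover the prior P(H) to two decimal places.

P(H) = 0.04

Bayes' rule in odds form gives O(H|E) = O(H)·[P(E|H)/P(E|¬H)], hence O(H) = O(H|E)/LR.
Posterior odds = 0.127/(1−0.127) = 0.1455. LR = 0.73/0.21 = 3.4762.
Prior odds = 0.1455/3.4762 = 0.0419, so P(H) = 0.0419/(1+0.0419) ≈ 0.04.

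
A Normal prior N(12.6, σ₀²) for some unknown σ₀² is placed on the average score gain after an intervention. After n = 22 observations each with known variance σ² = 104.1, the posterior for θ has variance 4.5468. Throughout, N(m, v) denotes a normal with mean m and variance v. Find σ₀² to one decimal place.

Posterior precision equals prior precision plus data precision: 1/σ_n² = 1/σ₀² + n/σ².
So 1/σ₀² = 1/4.5468 − 22/104.1 = 0.219935 − 0.211335 = 0.008600.
Hence σ₀² = 1/0.008600 ≈ 116.3.

σ₀² = 116.3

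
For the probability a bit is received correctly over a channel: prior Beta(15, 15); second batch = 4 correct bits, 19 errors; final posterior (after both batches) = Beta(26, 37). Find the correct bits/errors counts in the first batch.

7 correct bits and 3 errors

Sequential conjugate updates are equivalent to a single update on the pooled data, so total successes = posterior α − prior α and total failures = posterior β − prior β.
Total across both batches: 26−15=11 correct bits, 37−15=22 errors.
Subtract the second batch: 11−4=7 correct bits and 22−19=3 errors.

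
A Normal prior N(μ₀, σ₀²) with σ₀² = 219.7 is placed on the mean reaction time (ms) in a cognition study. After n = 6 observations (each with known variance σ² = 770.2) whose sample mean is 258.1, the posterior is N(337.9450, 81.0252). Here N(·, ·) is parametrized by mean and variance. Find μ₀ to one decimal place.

μ₀ = 474.6

With known observation variance, the Normal–Normal posterior has precision τ_n = τ₀ + n/σ² and mean μ_n = (τ₀μ₀ + (n/σ²)x̄)/τ_n.
Here τ₀ = 1/219.7 = 0.004552 and τ_data = 6/770.2 = 0.007790, so τ_n = 0.012342.
Rearranging for μ₀: μ₀ = (μ_n·τ_n − τ_data·x̄)/τ₀ = (337.9450·0.012342 − 0.007790·258.1) / 0.004552 = 2.160318/0.004552 ≈ 474.6.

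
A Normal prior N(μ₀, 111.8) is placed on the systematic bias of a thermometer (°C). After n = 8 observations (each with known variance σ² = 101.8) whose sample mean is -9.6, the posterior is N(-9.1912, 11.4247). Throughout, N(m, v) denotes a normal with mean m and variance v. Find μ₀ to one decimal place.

With known observation variance, the Normal–Normal posterior has precision τ_n = τ₀ + n/σ² and mean μ_n = (τ₀μ₀ + (n/σ²)x̄)/τ_n.
Here τ₀ = 1/111.8 = 0.008945 and τ_data = 8/101.8 = 0.078585, so τ_n = 0.087530.
Rearranging for μ₀: μ₀ = (μ_n·τ_n − τ_data·x̄)/τ₀ = (-9.1912·0.087530 − 0.078585·-9.6) / 0.008945 = -0.050090/0.008945 ≈ -5.6.

μ₀ = -5.6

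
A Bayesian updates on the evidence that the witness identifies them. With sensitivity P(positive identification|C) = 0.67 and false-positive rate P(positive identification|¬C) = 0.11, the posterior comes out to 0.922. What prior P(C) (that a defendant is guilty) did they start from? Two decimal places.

P(C) = 0.66

In odds form, posterior odds = prior odds × likelihood ratio, so prior odds = posterior odds ÷ LR.
Posterior odds = 0.922/(1−0.922) = 11.8205. LR = 0.67/0.11 = 6.0909.
Prior odds = 11.8205/6.0909 = 1.9407, so P(C) = 1.9407/(1+1.9407) ≈ 0.66.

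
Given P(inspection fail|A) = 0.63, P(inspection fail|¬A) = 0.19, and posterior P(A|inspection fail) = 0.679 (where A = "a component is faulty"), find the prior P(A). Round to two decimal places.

Bayes' rule in odds form gives O(A|E) = O(A)·[P(E|A)/P(E|¬A)], hence O(A) = O(A|E)/LR.
Posterior odds = 0.679/(1−0.679) = 2.1153. LR = 0.63/0.19 = 3.3158.
Prior odds = 2.1153/3.3158 = 0.6379, so P(A) = 0.6379/(1+0.6379) ≈ 0.39.

P(A) = 0.39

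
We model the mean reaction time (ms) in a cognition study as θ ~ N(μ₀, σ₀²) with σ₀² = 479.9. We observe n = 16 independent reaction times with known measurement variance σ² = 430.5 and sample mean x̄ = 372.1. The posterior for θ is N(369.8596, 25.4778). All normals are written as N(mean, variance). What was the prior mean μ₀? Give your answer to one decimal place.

μ₀ = 329.9

With known observation variance, the Normal–Normal posterior has precision τ_n = τ₀ + n/σ² and mean μ_n = (τ₀μ₀ + (n/σ²)x̄)/τ_n.
Here τ₀ = 1/479.9 = 0.002084 and τ_data = 16/430.5 = 0.037166, so τ_n = 0.039250.
Rearranging for μ₀: μ₀ = (μ_n·τ_n − τ_data·x̄)/τ₀ = (369.8596·0.039250 − 0.037166·372.1) / 0.002084 = 0.687521/0.002084 ≈ 329.9.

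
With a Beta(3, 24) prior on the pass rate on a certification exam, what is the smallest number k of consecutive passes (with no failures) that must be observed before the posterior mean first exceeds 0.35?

k = 10

After k passes and 0 failures the posterior is Beta(3+k, 24), with mean (3+k)/(3+24+k).
Set (3+k)/(27+k) > 0.35 and solve: k > (0.35·27 − 3)/(1 − 0.35) = 9.923.
The smallest integer exceeding 9.923 is 10.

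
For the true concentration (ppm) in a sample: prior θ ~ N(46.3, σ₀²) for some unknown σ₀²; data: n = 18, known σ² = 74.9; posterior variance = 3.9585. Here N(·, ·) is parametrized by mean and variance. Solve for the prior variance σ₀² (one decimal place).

For the Normal–Normal model with known σ², precisions add: τ_n = τ₀ + n/σ².
So 1/σ₀² = 1/3.9585 − 18/74.9 = 0.252621 − 0.240320 = 0.012301.
Hence σ₀² = 1/0.012301 ≈ 81.3.

σ₀² = 81.3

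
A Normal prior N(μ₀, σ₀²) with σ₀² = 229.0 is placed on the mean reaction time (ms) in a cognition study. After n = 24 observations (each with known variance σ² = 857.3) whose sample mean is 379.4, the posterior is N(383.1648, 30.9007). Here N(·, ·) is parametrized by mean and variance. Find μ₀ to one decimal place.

The posterior mean is a precision-weighted average: μ_n = (τ₀μ₀ + τ_data·x̄)/(τ₀+τ_data), with τ₀=1/σ₀² and τ_data=n/σ².
Here τ₀ = 1/229.0 = 0.004367 and τ_data = 24/857.3 = 0.027995, so τ_n = 0.032362.
Rearranging for μ₀: μ₀ = (μ_n·τ_n − τ_data·x̄)/τ₀ = (383.1648·0.032362 − 0.027995·379.4) / 0.004367 = 1.778676/0.004367 ≈ 407.3.

μ₀ = 407.3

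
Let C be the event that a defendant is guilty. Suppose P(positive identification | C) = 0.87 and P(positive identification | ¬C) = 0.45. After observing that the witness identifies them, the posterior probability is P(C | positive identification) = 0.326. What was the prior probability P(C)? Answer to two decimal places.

P(C) = 0.20

In odds form, posterior odds = prior odds × likelihood ratio, so prior odds = posterior odds ÷ LR.
Posterior odds = 0.326/(1−0.326) = 0.4837. LR = 0.87/0.45 = 1.9333.
Prior odds = 0.4837/1.9333 = 0.2502, so P(C) = 0.2502/(1+0.2502) ≈ 0.20.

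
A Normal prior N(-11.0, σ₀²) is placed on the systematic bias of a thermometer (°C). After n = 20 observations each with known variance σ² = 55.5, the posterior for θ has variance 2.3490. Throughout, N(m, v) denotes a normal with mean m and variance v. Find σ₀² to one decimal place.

Posterior precision equals prior precision plus data precision: 1/σ_n² = 1/σ₀² + n/σ².
So 1/σ₀² = 1/2.3490 − 20/55.5 = 0.425713 − 0.360360 = 0.065353.
Hence σ₀² = 1/0.065353 ≈ 15.3.

σ₀² = 15.3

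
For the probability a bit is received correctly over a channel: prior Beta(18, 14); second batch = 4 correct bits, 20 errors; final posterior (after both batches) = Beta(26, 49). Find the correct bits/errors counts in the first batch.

Sequential conjugate updates are equivalent to a single update on the pooled data, so total successes = posterior α − prior α and total failures = posterior β − prior β.
Total across both batches: 26−18=8 correct bits, 49−14=35 errors.
Subtract the second batch: 8−4=4 correct bits and 35−20=15 errors.

4 correct bits and 15 errors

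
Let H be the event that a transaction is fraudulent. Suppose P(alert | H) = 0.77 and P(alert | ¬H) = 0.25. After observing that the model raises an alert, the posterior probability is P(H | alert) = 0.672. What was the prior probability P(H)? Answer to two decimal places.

Bayes' rule in odds form gives O(H|E) = O(H)·[P(E|H)/P(E|¬H)], hence O(H) = O(H|E)/LR.
Posterior odds = 0.672/(1−0.672) = 2.0488. LR = 0.77/0.25 = 3.0800.
Prior odds = 2.0488/3.0800 = 0.6652, so P(H) = 0.6652/(1+0.6652) ≈ 0.40.

P(H) = 0.40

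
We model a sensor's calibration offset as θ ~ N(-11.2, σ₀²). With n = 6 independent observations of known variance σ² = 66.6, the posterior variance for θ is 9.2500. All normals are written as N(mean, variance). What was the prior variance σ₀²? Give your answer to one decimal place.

For the Normal–Normal model with known σ², precisions add: τ_n = τ₀ + n/σ².
So 1/σ₀² = 1/9.2500 − 6/66.6 = 0.108108 − 0.090090 = 0.018018.
Hence σ₀² = 1/0.018018 ≈ 55.5.

σ₀² = 55.5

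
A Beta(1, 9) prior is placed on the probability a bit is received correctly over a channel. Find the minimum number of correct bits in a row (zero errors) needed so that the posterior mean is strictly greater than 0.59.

After k correct bits and 0 errors the posterior is Beta(1+k, 9), with mean (1+k)/(1+9+k).
Set (1+k)/(10+k) > 0.59 and solve: k > (0.59·10 − 1)/(1 − 0.59) = 11.951.
The smallest integer exceeding 11.951 is 12.

k = 12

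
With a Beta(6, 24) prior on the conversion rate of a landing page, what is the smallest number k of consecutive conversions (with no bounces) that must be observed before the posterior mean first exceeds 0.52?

After k conversions and 0 bounces the posterior is Beta(6+k, 24), with mean (6+k)/(6+24+k).
Set (6+k)/(30+k) > 0.52 and solve: k > (0.52·30 − 6)/(1 − 0.52) = 20.000.
The smallest integer exceeding 20.000 is 21.

k = 21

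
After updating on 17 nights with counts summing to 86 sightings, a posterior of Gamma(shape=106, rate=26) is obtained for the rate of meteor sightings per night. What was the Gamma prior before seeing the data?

A Gamma(α, β) prior (rate parametrization) on a Poisson rate with n observations summing to S gives posterior Gamma(α+S, β+n).
So α = 106 − 86 = 20 and β = 26 − 17 = 9.

Gamma(shape=20, rate=9)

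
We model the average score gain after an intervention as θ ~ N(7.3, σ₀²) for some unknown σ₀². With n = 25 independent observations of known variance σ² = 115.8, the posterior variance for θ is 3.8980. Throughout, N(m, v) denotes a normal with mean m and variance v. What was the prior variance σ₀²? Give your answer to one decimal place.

Posterior precision equals prior precision plus data precision: 1/σ_n² = 1/σ₀² + n/σ².
So 1/σ₀² = 1/3.8980 − 25/115.8 = 0.256542 − 0.215889 = 0.040653.
Hence σ₀² = 1/0.040653 ≈ 24.6.

σ₀² = 24.6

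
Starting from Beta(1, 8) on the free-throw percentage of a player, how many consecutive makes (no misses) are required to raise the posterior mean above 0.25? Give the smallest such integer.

After k makes and 0 misses the posterior is Beta(1+k, 8), with mean (1+k)/(1+8+k).
Set (1+k)/(9+k) > 0.25 and solve: k > (0.25·9 − 1)/(1 − 0.25) = 1.667.
The smallest integer exceeding 1.667 is 2.

k = 2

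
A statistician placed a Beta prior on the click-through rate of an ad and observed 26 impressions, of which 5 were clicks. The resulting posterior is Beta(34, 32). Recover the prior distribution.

Beta(29, 11)

Beta is conjugate to the binomial likelihood: posterior = Beta(a+s, b+f).
Subtract the data counts: 34−5=29, 32−21=11.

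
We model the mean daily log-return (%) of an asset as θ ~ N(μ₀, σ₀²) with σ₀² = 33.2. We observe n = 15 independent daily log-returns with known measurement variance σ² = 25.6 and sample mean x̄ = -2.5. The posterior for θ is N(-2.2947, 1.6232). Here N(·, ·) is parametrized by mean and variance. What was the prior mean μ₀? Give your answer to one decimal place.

With known observation variance, the Normal–Normal posterior has precision τ_n = τ₀ + n/σ² and mean μ_n = (τ₀μ₀ + (n/σ²)x̄)/τ_n.
Here τ₀ = 1/33.2 = 0.030120 and τ_data = 15/25.6 = 0.585938, so τ_n = 0.616058.
Rearranging for μ₀: μ₀ = (μ_n·τ_n − τ_data·x̄)/τ₀ = (-2.2947·0.616058 − 0.585938·-2.5) / 0.030120 = 0.051177/0.030120 ≈ 1.7.

μ₀ = 1.7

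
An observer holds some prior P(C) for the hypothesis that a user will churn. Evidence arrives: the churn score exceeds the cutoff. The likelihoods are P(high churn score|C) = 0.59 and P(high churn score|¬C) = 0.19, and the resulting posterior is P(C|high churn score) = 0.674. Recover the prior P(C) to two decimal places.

In odds form, posterior odds = prior odds × likelihood ratio, so prior odds = posterior odds ÷ LR.
Posterior odds = 0.674/(1−0.674) = 2.0675. LR = 0.59/0.19 = 3.1053.
Prior odds = 2.0675/3.1053 = 0.6658, so P(C) = 0.6658/(1+0.6658) ≈ 0.40.

P(C) = 0.40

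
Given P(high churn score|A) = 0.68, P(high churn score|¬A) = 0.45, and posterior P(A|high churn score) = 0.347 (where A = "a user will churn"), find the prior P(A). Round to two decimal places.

In odds form, posterior odds = prior odds × likelihood ratio, so prior odds = posterior odds ÷ LR.
Posterior odds = 0.347/(1−0.347) = 0.5314. LR = 0.68/0.45 = 1.5111.
Prior odds = 0.5314/1.5111 = 0.3517, so P(A) = 0.3517/(1+0.3517) ≈ 0.26.

P(A) = 0.26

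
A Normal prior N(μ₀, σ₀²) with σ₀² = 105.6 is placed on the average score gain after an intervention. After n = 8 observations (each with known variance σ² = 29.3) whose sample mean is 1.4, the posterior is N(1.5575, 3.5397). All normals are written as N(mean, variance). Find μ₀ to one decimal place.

μ₀ = 6.1

The posterior mean is a precision-weighted average: μ_n = (τ₀μ₀ + τ_data·x̄)/(τ₀+τ_data), with τ₀=1/σ₀² and τ_data=n/σ².
Here τ₀ = 1/105.6 = 0.009470 and τ_data = 8/29.3 = 0.273038, so τ_n = 0.282508.
Rearranging for μ₀: μ₀ = (μ_n·τ_n − τ_data·x̄)/τ₀ = (1.5575·0.282508 − 0.273038·1.4) / 0.009470 = 0.057753/0.009470 ≈ 6.1.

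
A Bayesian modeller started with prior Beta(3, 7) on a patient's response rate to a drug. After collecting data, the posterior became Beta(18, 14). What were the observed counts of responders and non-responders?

Beta is conjugate to the binomial likelihood: posterior = Beta(α+s, β+f).
So s = 18 − 3 = 15 and f = 14 − 7 = 7.

15 responders and 7 non-responders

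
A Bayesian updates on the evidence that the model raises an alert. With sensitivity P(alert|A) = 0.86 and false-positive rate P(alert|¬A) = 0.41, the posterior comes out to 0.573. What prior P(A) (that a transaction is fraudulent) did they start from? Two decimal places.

P(A) = 0.39

In odds form, posterior odds = prior odds × likelihood ratio, so prior odds = posterior odds ÷ LR.
Posterior odds = 0.573/(1−0.573) = 1.3419. LR = 0.86/0.41 = 2.0976.
Prior odds = 1.3419/2.0976 = 0.6397, so P(A) = 0.6397/(1+0.6397) ≈ 0.39.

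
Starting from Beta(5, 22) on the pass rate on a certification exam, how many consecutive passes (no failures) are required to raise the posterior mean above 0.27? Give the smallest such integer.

After k passes and 0 failures the posterior is Beta(5+k, 22), with mean (5+k)/(5+22+k).
Set (5+k)/(27+k) > 0.27 and solve: k > (0.27·27 − 5)/(1 − 0.27) = 3.137.
The smallest integer exceeding 3.137 is 4, and checking k=4: (9)/(31) = 0.2903 > 0.27.

k = 4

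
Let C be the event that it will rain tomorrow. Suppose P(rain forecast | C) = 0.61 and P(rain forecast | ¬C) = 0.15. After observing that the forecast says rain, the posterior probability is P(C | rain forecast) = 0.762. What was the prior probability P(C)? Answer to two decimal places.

P(C) = 0.44

Bayes' rule in odds form gives O(C|E) = O(C)·[P(E|C)/P(E|¬C)], hence O(C) = O(C|E)/LR.
Posterior odds = 0.762/(1−0.762) = 3.2017. LR = 0.61/0.15 = 4.0667.
Prior odds = 3.2017/4.0667 = 0.7873, so P(C) = 0.7873/(1+0.7873) ≈ 0.44.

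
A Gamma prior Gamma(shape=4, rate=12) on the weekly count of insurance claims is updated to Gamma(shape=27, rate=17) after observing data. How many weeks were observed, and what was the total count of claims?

Gamma–Poisson conjugacy: posterior shape = α + Σxᵢ, posterior rate = β + n.
Matching: Σxᵢ = 27 − 4 = 23 and n = 17 − 12 = 5.

n = 5 weeks with total 23 claims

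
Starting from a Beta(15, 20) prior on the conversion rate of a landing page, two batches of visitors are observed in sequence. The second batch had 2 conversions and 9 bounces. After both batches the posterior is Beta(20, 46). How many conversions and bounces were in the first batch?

3 conversions and 17 bounces

Sequential conjugate updates are equivalent to a single update on the pooled data, so total successes = posterior α − prior α and total failures = posterior β − prior β.
Total across both batches: 20−15=5 conversions, 46−20=26 bounces.
Subtract the second batch: 5−2=3 conversions and 26−9=17 bounces.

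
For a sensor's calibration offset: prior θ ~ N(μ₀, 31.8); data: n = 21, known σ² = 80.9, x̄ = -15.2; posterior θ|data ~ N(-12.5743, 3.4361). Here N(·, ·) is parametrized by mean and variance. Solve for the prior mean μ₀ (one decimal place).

μ₀ = 9.1

With known observation variance, the Normal–Normal posterior has precision τ_n = τ₀ + n/σ² and mean μ_n = (τ₀μ₀ + (n/σ²)x̄)/τ_n.
Here τ₀ = 1/31.8 = 0.031447 and τ_data = 21/80.9 = 0.259580, so τ_n = 0.291027.
Rearranging for μ₀: μ₀ = (μ_n·τ_n − τ_data·x̄)/τ₀ = (-12.5743·0.291027 − 0.259580·-15.2) / 0.031447 = 0.286155/0.031447 ≈ 9.1.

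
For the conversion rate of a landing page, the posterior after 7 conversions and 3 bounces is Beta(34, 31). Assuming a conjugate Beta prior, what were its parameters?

Under Beta–binomial conjugacy the posterior parameters are (a+s, b+f).
Subtract the data counts: 34−7=27, 31−3=28.

Beta(27, 28)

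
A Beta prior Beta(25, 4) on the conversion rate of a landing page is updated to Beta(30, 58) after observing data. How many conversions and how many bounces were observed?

A Beta(a, b) prior with s successes and f failures in binomial data gives a Beta(a+s, b+f) posterior.
Match parameters: s=30−25=5, f=58−4=54.

5 conversions and 54 bounces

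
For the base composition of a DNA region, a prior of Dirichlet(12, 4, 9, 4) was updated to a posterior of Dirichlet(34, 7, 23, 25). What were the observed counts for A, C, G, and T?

counts (22, 3, 14, 21)

For a Dirichlet(α) prior with multinomial counts c, the posterior is Dirichlet(α + c) componentwise.
Counts are posterior − prior componentwise: 34−12=22, 7−4=3, 23−9=14, 25−4=21.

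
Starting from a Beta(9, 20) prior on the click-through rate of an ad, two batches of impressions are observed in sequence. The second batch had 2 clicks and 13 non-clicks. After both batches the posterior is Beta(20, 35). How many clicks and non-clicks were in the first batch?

9 clicks and 2 non-clicks

Sequential conjugate updates are equivalent to a single update on the pooled data, so total successes = posterior α − prior α and total failures = posterior β − prior β.
Total across both batches: 20−9=11 clicks, 35−20=15 non-clicks.
Subtract the second batch: 11−2=9 clicks and 15−13=2 non-clicks.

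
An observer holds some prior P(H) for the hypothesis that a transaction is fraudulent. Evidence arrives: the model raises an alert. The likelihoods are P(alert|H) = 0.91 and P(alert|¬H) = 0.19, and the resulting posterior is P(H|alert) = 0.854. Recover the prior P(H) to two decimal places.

In odds form, posterior odds = prior odds × likelihood ratio, so prior odds = posterior odds ÷ LR.
Posterior odds = 0.854/(1−0.854) = 5.8493. LR = 0.91/0.19 = 4.7895.
Prior odds = 5.8493/4.7895 = 1.2213, so P(H) = 1.2213/(1+1.2213) ≈ 0.55.

P(H) = 0.55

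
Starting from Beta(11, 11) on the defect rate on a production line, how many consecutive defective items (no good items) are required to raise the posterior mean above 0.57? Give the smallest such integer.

k = 4

After k defective items and 0 good items the posterior is Beta(11+k, 11), with mean (11+k)/(11+11+k).
Set (11+k)/(22+k) > 0.57 and solve: k > (0.57·22 − 11)/(1 − 0.57) = 3.581.
The smallest integer exceeding 3.581 is 4, and checking k=4: (15)/(26) = 0.5769 > 0.57.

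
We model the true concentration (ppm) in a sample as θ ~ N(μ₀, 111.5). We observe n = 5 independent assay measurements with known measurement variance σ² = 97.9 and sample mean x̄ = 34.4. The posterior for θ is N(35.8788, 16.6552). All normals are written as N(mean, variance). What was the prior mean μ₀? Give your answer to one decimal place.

With known observation variance, the Normal–Normal posterior has precision τ_n = τ₀ + n/σ² and mean μ_n = (τ₀μ₀ + (n/σ²)x̄)/τ_n.
Here τ₀ = 1/111.5 = 0.008969 and τ_data = 5/97.9 = 0.051073, so τ_n = 0.060042.
Rearranging for μ₀: μ₀ = (μ_n·τ_n − τ_data·x̄)/τ₀ = (35.8788·0.060042 − 0.051073·34.4) / 0.008969 = 0.397324/0.008969 ≈ 44.3.

μ₀ = 44.3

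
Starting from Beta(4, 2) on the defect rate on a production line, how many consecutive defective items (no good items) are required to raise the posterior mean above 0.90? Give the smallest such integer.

After k defective items and 0 good items the posterior is Beta(4+k, 2), with mean (4+k)/(4+2+k).
Set (4+k)/(6+k) > 0.90 and solve: k > (0.90·6 − 4)/(1 − 0.90) = 14.000.
The smallest integer exceeding 14.000 is 15.

k = 15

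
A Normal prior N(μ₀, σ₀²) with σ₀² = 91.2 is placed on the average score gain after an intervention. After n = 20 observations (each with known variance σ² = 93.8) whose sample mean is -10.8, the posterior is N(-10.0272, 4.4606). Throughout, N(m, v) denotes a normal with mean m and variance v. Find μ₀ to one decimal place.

With known observation variance, the Normal–Normal posterior has precision τ_n = τ₀ + n/σ² and mean μ_n = (τ₀μ₀ + (n/σ²)x̄)/τ_n.
Here τ₀ = 1/91.2 = 0.010965 and τ_data = 20/93.8 = 0.213220, so τ_n = 0.224185.
Rearranging for μ₀: μ₀ = (μ_n·τ_n − τ_data·x̄)/τ₀ = (-10.0272·0.224185 − 0.213220·-10.8) / 0.010965 = 0.054828/0.010965 ≈ 5.0.

μ₀ = 5.0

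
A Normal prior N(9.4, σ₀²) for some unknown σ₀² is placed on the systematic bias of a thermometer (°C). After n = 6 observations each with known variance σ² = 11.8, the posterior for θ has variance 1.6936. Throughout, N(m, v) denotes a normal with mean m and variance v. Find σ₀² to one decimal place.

Posterior precision equals prior precision plus data precision: 1/σ_n² = 1/σ₀² + n/σ².
So 1/σ₀² = 1/1.6936 − 6/11.8 = 0.590458 − 0.508475 = 0.081983.
Hence σ₀² = 1/0.081983 ≈ 12.2.

σ₀² = 12.2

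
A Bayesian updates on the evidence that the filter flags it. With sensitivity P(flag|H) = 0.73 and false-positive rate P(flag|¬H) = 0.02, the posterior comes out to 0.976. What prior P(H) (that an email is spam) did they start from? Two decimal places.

In odds form, posterior odds = prior odds × likelihood ratio, so prior odds = posterior odds ÷ LR.
Posterior odds = 0.976/(1−0.976) = 40.6667. LR = 0.73/0.02 = 36.5000.
Prior odds = 40.6667/36.5000 = 1.1142, so P(H) = 1.1142/(1+1.1142) ≈ 0.53.

P(H) = 0.53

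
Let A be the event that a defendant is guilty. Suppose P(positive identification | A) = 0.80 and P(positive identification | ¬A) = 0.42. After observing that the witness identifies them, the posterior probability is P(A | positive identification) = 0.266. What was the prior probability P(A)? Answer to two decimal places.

P(A) = 0.16

In odds form, posterior odds = prior odds × likelihood ratio, so prior odds = posterior odds ÷ LR.
Posterior odds = 0.266/(1−0.266) = 0.3624. LR = 0.80/0.42 = 1.9048.
Prior odds = 0.3624/1.9048 = 0.1903, so P(A) = 0.1903/(1+0.1903) ≈ 0.16.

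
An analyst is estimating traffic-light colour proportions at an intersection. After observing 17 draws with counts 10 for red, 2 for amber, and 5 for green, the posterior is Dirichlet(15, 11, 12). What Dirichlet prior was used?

For a Dirichlet(α) prior with multinomial counts c, the posterior is Dirichlet(α + c) componentwise.
Subtract each count from the matching posterior parameter: 15−10=5, 11−2=9, 12−5=7.

Dirichlet(5, 9, 7)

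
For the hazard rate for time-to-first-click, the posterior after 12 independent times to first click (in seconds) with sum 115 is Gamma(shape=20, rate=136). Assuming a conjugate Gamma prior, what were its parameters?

Gamma(shape=8, rate=21)

For an exponential likelihood with a Gamma(α, β) prior on the rate, n observations with total T give posterior Gamma(α+n, β+T).
So α = 20 − 12 = 8 and β = 136 − 115 = 21.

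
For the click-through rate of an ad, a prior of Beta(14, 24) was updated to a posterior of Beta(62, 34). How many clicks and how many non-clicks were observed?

Under Beta–binomial conjugacy the posterior parameters are (α+s, β+f).
Match parameters: s=62−14=48, f=34−24=10.

48 clicks and 10 non-clicks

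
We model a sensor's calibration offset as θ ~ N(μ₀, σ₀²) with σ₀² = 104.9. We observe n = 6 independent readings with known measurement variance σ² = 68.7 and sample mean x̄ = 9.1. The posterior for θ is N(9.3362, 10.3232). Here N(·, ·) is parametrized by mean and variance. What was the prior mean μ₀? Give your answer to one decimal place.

μ₀ = 11.5

With known observation variance, the Normal–Normal posterior has precision τ_n = τ₀ + n/σ² and mean μ_n = (τ₀μ₀ + (n/σ²)x̄)/τ_n.
Here τ₀ = 1/104.9 = 0.009533 and τ_data = 6/68.7 = 0.087336, so τ_n = 0.096869.
Rearranging for μ₀: μ₀ = (μ_n·τ_n − τ_data·x̄)/τ₀ = (9.3362·0.096869 − 0.087336·9.1) / 0.009533 = 0.109631/0.009533 ≈ 11.5.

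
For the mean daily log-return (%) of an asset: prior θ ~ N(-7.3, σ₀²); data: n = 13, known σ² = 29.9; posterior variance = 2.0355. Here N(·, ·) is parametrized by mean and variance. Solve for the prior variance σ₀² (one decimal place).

For the Normal–Normal model with known σ², precisions add: τ_n = τ₀ + n/σ².
So 1/σ₀² = 1/2.0355 − 13/29.9 = 0.491280 − 0.434783 = 0.056497.
Hence σ₀² = 1/0.056497 ≈ 17.7.

σ₀² = 17.7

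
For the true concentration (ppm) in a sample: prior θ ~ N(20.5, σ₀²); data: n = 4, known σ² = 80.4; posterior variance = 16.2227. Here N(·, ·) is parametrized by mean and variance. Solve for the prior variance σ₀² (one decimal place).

σ₀² = 84.1

For the Normal–Normal model with known σ², precisions add: τ_n = τ₀ + n/σ².
So 1/σ₀² = 1/16.2227 − 4/80.4 = 0.061642 − 0.049751 = 0.011891.
Hence σ₀² = 1/0.011891 ≈ 84.1.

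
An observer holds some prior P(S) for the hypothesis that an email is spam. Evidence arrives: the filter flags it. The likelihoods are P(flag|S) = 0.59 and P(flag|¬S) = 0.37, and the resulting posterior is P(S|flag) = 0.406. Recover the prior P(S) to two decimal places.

Bayes' rule in odds form gives O(S|E) = O(S)·[P(E|S)/P(E|¬S)], hence O(S) = O(S|E)/LR.
Posterior odds = 0.406/(1−0.406) = 0.6835. LR = 0.59/0.37 = 1.5946.
Prior odds = 0.6835/1.5946 = 0.4286, so P(S) = 0.4286/(1+0.4286) ≈ 0.30.

P(S) = 0.30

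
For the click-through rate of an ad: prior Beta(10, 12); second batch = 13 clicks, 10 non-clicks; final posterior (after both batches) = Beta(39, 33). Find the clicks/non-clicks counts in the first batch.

16 clicks and 11 non-clicks

Sequential conjugate updates are equivalent to a single update on the pooled data, so total successes = posterior α − prior α and total failures = posterior β − prior β.
Total across both batches: 39−10=29 clicks, 33−12=21 non-clicks.
Subtract the second batch: 29−13=16 clicks and 21−10=11 non-clicks.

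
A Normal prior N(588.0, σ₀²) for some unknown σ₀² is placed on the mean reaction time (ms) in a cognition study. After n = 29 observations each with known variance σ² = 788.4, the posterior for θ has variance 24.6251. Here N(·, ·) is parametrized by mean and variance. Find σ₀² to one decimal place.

Posterior precision equals prior precision plus data precision: 1/σ_n² = 1/σ₀² + n/σ².
So 1/σ₀² = 1/24.6251 − 29/788.4 = 0.040609 − 0.036783 = 0.003826.
Hence σ₀² = 1/0.003826 ≈ 261.4.

σ₀² = 261.4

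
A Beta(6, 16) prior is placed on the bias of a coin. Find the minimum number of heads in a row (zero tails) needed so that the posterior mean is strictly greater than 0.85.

After k heads and 0 tails the posterior is Beta(6+k, 16), with mean (6+k)/(6+16+k).
Set (6+k)/(22+k) > 0.85 and solve: k > (0.85·22 − 6)/(1 − 0.85) = 84.667.
The smallest integer exceeding 84.667 is 85, and checking k=85: (91)/(107) = 0.8505 > 0.85.

k = 85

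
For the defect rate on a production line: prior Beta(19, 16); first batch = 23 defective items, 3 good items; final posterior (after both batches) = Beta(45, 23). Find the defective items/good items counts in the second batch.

Because Beta–binomial updating is additive in the counts, the combined data contributed (α_post−α_prior, β_post−β_prior) successes and failures.
Total across both batches: 45−19=26 defective items, 23−16=7 good items.
Subtract the first batch: 26−23=3 defective items and 7−3=4 good items.

3 defective items and 4 good items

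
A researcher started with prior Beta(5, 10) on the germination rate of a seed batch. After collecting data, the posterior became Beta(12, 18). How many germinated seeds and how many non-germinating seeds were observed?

7 germinated seeds and 8 non-germinating seeds

A Beta(α, β) prior with s successes and f failures in binomial data gives a Beta(α+s, β+f) posterior.
So s = 12 − 5 = 7 and f = 18 − 10 = 8.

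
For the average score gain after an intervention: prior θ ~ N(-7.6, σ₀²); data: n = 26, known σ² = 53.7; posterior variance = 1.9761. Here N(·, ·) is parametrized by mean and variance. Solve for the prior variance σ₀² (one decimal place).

σ₀² = 45.7

Posterior precision equals prior precision plus data precision: 1/σ_n² = 1/σ₀² + n/σ².
So 1/σ₀² = 1/1.9761 − 26/53.7 = 0.506047 − 0.484171 = 0.021876.
Hence σ₀² = 1/0.021876 ≈ 45.7.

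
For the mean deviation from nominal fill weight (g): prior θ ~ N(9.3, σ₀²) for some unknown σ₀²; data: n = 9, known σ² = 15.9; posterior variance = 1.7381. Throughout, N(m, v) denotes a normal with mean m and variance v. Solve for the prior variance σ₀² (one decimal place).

Posterior precision equals prior precision plus data precision: 1/σ_n² = 1/σ₀² + n/σ².
So 1/σ₀² = 1/1.7381 − 9/15.9 = 0.575341 − 0.566038 = 0.009303.
Hence σ₀² = 1/0.009303 ≈ 107.5.

σ₀² = 107.5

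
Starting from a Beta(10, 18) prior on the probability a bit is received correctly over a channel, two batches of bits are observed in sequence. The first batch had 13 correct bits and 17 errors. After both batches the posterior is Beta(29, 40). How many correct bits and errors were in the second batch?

Because Beta–binomial updating is additive in the counts, the combined data contributed (α_post−α_prior, β_post−β_prior) successes and failures.
Total across both batches: 29−10=19 correct bits, 40−18=22 errors.
Subtract the first batch: 19−13=6 correct bits and 22−17=5 errors.

6 correct bits and 5 errors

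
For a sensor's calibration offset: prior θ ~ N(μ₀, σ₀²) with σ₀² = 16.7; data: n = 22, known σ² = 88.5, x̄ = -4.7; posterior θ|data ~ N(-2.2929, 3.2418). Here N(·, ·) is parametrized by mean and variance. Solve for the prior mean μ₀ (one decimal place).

μ₀ = 7.7

With known observation variance, the Normal–Normal posterior has precision τ_n = τ₀ + n/σ² and mean μ_n = (τ₀μ₀ + (n/σ²)x̄)/τ_n.
Here τ₀ = 1/16.7 = 0.059880 and τ_data = 22/88.5 = 0.248588, so τ_n = 0.308468.
Rearranging for μ₀: μ₀ = (μ_n·τ_n − τ_data·x̄)/τ₀ = (-2.2929·0.308468 − 0.248588·-4.7) / 0.059880 = 0.461077/0.059880 ≈ 7.7.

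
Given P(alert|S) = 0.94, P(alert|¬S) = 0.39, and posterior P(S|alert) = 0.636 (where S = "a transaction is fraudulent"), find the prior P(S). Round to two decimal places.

P(S) = 0.42

In odds form, posterior odds = prior odds × likelihood ratio, so prior odds = posterior odds ÷ LR.
Posterior odds = 0.636/(1−0.636) = 1.7473. LR = 0.94/0.39 = 2.4103.
Prior odds = 1.7473/2.4103 = 0.7249, so P(S) = 0.7249/(1+0.7249) ≈ 0.42.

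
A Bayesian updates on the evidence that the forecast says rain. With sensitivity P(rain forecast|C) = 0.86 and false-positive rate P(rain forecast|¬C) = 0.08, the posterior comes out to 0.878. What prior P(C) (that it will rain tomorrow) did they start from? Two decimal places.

P(C) = 0.40

In odds form, posterior odds = prior odds × likelihood ratio, so prior odds = posterior odds ÷ LR.
Posterior odds = 0.878/(1−0.878) = 7.1967. LR = 0.86/0.08 = 10.7500.
Prior odds = 7.1967/10.7500 = 0.6695, so P(C) = 0.6695/(1+0.6695) ≈ 0.40.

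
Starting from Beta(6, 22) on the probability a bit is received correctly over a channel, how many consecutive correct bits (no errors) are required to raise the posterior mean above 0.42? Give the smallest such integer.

After k correct bits and 0 errors the posterior is Beta(6+k, 22), with mean (6+k)/(6+22+k).
Set (6+k)/(28+k) > 0.42 and solve: k > (0.42·28 − 6)/(1 − 0.42) = 9.931.
The smallest integer exceeding 9.931 is 10.

k = 10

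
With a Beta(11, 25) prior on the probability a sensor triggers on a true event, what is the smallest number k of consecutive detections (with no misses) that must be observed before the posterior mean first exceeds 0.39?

k = 5

After k detections and 0 misses the posterior is Beta(11+k, 25), with mean (11+k)/(11+25+k).
Set (11+k)/(36+k) > 0.39 and solve: k > (0.39·36 − 11)/(1 − 0.39) = 4.984.
The smallest integer exceeding 4.984 is 5, and checking k=5: (16)/(41) = 0.3902 > 0.39.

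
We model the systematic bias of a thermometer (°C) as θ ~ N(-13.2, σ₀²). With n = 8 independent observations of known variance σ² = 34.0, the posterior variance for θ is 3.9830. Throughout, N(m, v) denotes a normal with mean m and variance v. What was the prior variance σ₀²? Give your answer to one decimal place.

For the Normal–Normal model with known σ², precisions add: τ_n = τ₀ + n/σ².
So 1/σ₀² = 1/3.9830 − 8/34.0 = 0.251067 − 0.235294 = 0.015773.
Hence σ₀² = 1/0.015773 ≈ 63.4.

σ₀² = 63.4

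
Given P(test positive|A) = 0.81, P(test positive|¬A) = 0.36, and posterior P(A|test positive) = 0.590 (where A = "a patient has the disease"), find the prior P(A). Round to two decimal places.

P(A) = 0.39

In odds form, posterior odds = prior odds × likelihood ratio, so prior odds = posterior odds ÷ LR.
Posterior odds = 0.590/(1−0.590) = 1.4390. LR = 0.81/0.36 = 2.2500.
Prior odds = 1.4390/2.2500 = 0.6396, so P(A) = 0.6396/(1+0.6396) ≈ 0.39.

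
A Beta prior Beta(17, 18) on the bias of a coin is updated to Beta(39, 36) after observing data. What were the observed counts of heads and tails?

22 heads and 18 tails

Under Beta–binomial conjugacy the posterior parameters are (a+s, b+f).
Match parameters: s=39−17=22, f=36−18=18.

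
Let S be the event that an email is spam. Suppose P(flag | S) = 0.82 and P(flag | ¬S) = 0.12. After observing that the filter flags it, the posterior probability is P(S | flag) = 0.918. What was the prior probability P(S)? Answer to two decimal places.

P(S) = 0.62

Bayes' rule in odds form gives O(S|E) = O(S)·[P(E|S)/P(E|¬S)], hence O(S) = O(S|E)/LR.
Posterior odds = 0.918/(1−0.918) = 11.1951. LR = 0.82/0.12 = 6.8333.
Prior odds = 11.1951/6.8333 = 1.6383, so P(S) = 1.6383/(1+1.6383) ≈ 0.62.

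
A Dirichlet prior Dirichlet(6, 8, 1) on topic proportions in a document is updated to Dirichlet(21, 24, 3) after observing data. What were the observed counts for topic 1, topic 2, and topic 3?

counts (15, 16, 2)

For a Dirichlet(α) prior with multinomial counts c, the posterior is Dirichlet(α + c) componentwise.
Counts are posterior − prior componentwise: 21−6=15, 24−8=16, 3−1=2.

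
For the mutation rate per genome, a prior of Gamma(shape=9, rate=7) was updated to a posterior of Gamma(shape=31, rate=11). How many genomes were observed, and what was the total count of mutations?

A Gamma(α, β) prior (rate parametrization) on a Poisson rate with n observations summing to S gives posterior Gamma(α+S, β+n).
Matching: Σxᵢ = 31 − 9 = 22 and n = 11 − 7 = 4.

n = 4 genomes with total 22 mutations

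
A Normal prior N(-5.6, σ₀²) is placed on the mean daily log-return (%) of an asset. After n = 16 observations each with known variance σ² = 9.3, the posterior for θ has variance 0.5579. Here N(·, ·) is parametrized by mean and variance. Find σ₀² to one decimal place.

Posterior precision equals prior precision plus data precision: 1/σ_n² = 1/σ₀² + n/σ².
So 1/σ₀² = 1/0.5579 − 16/9.3 = 1.792436 − 1.720430 = 0.072006.
Hence σ₀² = 1/0.072006 ≈ 13.9.

σ₀² = 13.9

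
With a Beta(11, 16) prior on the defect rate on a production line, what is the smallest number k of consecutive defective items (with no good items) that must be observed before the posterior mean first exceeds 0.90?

After k defective items and 0 good items the posterior is Beta(11+k, 16), with mean (11+k)/(11+16+k).
Set (11+k)/(27+k) > 0.90 and solve: k > (0.90·27 − 11)/(1 − 0.90) = 133.000.
The smallest integer exceeding 133.000 is 134.

k = 134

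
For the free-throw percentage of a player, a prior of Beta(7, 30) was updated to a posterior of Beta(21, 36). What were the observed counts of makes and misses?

14 makes and 6 misses

Under Beta–binomial conjugacy the posterior parameters are (α+s, β+f).
So s = 21 − 7 = 14 and f = 36 − 30 = 6.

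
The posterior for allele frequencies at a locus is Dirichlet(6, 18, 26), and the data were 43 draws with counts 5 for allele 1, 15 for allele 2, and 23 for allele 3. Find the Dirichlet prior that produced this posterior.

Dirichlet(1, 3, 3)

For a Dirichlet(α) prior with multinomial counts c, the posterior is Dirichlet(α + c) componentwise.
Subtract each count from the matching posterior parameter: 6−5=1, 18−15=3, 26−23=3.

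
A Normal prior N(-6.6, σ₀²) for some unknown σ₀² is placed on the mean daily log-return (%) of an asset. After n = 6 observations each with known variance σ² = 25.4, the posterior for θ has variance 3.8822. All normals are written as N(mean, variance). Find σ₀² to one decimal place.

σ₀² = 46.8

For the Normal–Normal model with known σ², precisions add: τ_n = τ₀ + n/σ².
So 1/σ₀² = 1/3.8822 − 6/25.4 = 0.257586 − 0.236220 = 0.021366.
Hence σ₀² = 1/0.021366 ≈ 46.8.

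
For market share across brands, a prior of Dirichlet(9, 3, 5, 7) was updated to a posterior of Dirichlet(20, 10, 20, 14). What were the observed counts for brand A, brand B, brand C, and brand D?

For a Dirichlet(α) prior with multinomial counts c, the posterior is Dirichlet(α + c) componentwise.
Counts are posterior − prior componentwise: 20−9=11, 10−3=7, 20−5=15, 14−7=7.

counts (11, 7, 15, 7)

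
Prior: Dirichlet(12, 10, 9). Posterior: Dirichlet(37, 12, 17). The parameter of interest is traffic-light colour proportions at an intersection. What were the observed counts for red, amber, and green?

For a Dirichlet(α) prior with multinomial counts c, the posterior is Dirichlet(α + c) componentwise.
Counts are posterior − prior componentwise: 37−12=25, 12−10=2, 17−9=8.

counts (25, 2, 8)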